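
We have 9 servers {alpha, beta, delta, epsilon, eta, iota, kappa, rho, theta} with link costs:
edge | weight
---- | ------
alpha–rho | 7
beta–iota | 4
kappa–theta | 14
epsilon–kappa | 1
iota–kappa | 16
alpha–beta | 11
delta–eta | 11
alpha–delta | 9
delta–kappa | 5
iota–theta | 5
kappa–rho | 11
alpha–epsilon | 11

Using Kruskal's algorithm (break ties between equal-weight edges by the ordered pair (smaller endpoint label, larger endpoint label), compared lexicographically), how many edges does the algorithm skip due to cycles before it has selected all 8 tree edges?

1

Kruskal: consider edges lightest-first.
epsilon–kappa (1): add — endpoints in different components.
beta–iota (4): add — endpoints in different components.
delta–kappa (5): add — endpoints in different components.
iota–theta (5): add — endpoints in different components.
alpha–rho (7): add — endpoints in different components.
alpha–delta (9): add — endpoints in different components.
alpha–beta (11): add — endpoints in different components.
alpha–epsilon (11): skip — epsilon and alpha already connected.
delta–eta (11): add — endpoints in different components.
Edges rejected before the tree was complete: 1.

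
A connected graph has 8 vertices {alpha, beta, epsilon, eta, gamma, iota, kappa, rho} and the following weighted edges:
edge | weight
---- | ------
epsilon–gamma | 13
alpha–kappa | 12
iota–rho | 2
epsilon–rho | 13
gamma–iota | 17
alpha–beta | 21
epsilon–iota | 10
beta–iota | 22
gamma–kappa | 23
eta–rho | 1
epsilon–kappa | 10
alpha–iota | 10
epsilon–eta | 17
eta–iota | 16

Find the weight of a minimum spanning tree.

Kruskal: consider edges lightest-first.
eta–rho (1): add — endpoints in different components.
iota–rho (2): add — endpoints in different components.
alpha–iota (10): add — endpoints in different components.
epsilon–iota (10): add — endpoints in different components.
epsilon–kappa (10): add — endpoints in different components.
alpha–kappa (12): skip — kappa and alpha already connected.
epsilon–gamma (13): add — endpoints in different components.
epsilon–rho (13): skip — rho and epsilon already connected.
eta–iota (16): skip — eta and iota already connected.
epsilon–eta (17): skip — eta and epsilon already connected.
gamma–iota (17): skip — gamma and iota already connected.
alpha–beta (21): add — endpoints in different components.
MST edges: eta–rho, iota–rho, alpha–iota, epsilon–iota, epsilon–kappa, epsilon–gamma, alpha–beta; total weight 1+2+10+10+10+13+21 = 67.

67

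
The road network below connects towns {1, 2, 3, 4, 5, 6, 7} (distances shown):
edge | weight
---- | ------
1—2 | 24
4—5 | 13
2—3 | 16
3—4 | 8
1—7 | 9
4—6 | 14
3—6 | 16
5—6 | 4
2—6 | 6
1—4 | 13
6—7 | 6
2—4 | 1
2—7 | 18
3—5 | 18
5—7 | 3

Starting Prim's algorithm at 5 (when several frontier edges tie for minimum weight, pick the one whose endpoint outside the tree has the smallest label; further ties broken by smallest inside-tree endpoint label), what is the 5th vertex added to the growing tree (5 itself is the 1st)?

Prim, starting at 5.
Step 1: cheapest edge leaving the tree is 5—7 (3); add 7.
Step 2: cheapest edge leaving the tree is 5—6 (4); add 6.
Step 3: cheapest edge leaving the tree is 2—6 (6); add 2.
Step 4: cheapest edge leaving the tree is 2—4 (1); add 4.
Step 5: cheapest edge leaving the tree is 3—4 (8); add 3.
Step 6: cheapest edge leaving the tree is 1—7 (9); add 1.
Vertex order: 5, 7, 6, 2, 4, 3, 1. The 5th vertex is 4.

4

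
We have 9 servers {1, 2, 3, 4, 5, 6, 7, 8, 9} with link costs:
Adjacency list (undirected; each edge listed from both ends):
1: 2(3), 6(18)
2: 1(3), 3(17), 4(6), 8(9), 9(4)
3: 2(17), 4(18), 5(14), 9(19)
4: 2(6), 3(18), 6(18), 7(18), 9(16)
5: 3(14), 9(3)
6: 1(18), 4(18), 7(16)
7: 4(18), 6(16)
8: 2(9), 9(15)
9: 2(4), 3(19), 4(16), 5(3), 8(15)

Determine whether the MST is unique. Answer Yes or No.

Kruskal: consider edges lightest-first.
1—2 (3): add — endpoints in different components.
5—9 (3): add — endpoints in different components.
2—9 (4): add — endpoints in different components.
2—4 (6): add — endpoints in different components.
2—8 (9): add — endpoints in different components.
3—5 (14): add — endpoints in different components.
8—9 (15): skip — 8 and 9 already connected.
4—9 (16): skip — 4 and 9 already connected.
6—7 (16): add — endpoints in different components.
2—3 (17): skip — 2 and 3 already connected.
1—6 (18): add — endpoints in different components.
Non-tree edge 4—6 has weight 18, equal to the heaviest edge on its tree cycle — swapping gives another MST of the same weight. Not unique.

No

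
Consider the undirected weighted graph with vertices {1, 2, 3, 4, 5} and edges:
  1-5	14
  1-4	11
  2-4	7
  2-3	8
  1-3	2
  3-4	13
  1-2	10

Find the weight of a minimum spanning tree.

31

Grow the tree from 2 using Prim:
Step 1: frontier [2-4 7, 2-3 8, 1-2 10] → take 2-4 (7); add 4.
Step 2: frontier [2-3 8, 1-2 10, 1-4 11, 3-4 13] → take 2-3 (8); add 3.
Step 3: frontier [1-2 10, 1-3 2, 1-4 11] → take 1-3 (2); add 1.
Step 4: frontier [1-5 14] → take 1-5 (14); add 5.
MST edges: 2-4, 2-3, 1-3, 1-5; total weight 7+8+2+14 = 31.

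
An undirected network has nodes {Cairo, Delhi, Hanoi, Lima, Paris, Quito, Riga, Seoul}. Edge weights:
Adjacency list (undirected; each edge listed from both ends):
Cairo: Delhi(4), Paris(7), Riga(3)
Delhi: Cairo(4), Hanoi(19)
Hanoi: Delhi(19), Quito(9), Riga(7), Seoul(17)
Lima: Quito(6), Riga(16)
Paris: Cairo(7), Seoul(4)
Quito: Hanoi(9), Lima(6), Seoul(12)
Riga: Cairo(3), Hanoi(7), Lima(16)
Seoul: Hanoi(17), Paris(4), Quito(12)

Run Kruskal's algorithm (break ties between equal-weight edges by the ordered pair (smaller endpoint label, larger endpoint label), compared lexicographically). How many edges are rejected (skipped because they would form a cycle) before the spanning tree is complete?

0

Sort edges by weight, then run Kruskal:
Cairo-Riga (3): add — endpoints in different components.
Cairo-Delhi (4): add — endpoints in different components.
Paris-Seoul (4): add — endpoints in different components.
Lima-Quito (6): add — endpoints in different components.
Cairo-Paris (7): add — endpoints in different components.
Hanoi-Riga (7): add — endpoints in different components.
Hanoi-Quito (9): add — endpoints in different components.
Edges rejected before the tree was complete: 0.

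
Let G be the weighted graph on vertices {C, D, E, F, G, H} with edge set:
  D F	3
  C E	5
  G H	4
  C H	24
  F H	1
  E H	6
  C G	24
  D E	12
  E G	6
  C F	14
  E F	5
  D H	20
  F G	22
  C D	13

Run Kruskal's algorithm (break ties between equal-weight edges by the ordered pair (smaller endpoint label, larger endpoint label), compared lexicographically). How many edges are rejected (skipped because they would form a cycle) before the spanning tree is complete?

Kruskal: consider edges lightest-first.
F H (1): add. Components now {C} {D} {E} {F,H} {G}
D F (3): add. Components now {C} {D,F,H} {E} {G}
G H (4): add. Components now {C} {D,F,G,H} {E}
C E (5): add. Components now {C,E} {D,F,G,H}
E F (5): add. Components now {C,D,E,F,G,H}
Edges rejected before the tree was complete: 0.

0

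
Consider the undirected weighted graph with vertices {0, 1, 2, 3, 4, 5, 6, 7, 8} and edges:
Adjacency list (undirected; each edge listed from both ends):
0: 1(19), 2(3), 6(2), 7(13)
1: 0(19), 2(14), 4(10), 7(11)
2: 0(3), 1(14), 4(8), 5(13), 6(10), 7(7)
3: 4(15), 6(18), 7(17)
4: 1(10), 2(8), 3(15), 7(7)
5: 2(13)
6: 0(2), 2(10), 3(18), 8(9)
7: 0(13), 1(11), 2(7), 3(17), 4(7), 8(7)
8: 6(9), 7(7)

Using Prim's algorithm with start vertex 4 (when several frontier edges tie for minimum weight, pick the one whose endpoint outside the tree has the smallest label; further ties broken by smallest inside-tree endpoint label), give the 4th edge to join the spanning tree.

Prim, starting at 4.
Step 1: cheapest edge leaving the tree is 4 7 (7); add 7.
Step 2: cheapest edge leaving the tree is 2 7 (7); add 2.
Step 3: cheapest edge leaving the tree is 0 2 (3); add 0.
Step 4: cheapest edge leaving the tree is 0 6 (2); add 6.
Step 5: cheapest edge leaving the tree is 7 8 (7); add 8.
Step 6: cheapest edge leaving the tree is 1 4 (10); add 1.
Step 7: cheapest edge leaving the tree is 2 5 (13); add 5.
Step 8: cheapest edge leaving the tree is 3 4 (15); add 3.
The 4th edge added is 0 6.

0-6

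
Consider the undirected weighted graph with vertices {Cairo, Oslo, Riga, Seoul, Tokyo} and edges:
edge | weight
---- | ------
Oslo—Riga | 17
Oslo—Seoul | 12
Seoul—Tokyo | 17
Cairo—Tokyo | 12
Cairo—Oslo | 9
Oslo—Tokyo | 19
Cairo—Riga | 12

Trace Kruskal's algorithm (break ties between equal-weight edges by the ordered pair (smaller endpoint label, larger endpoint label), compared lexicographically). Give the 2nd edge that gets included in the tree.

Cairo-Riga

Kruskal: consider edges lightest-first.
Cairo—Oslo (9): add. Components now {Cairo,Oslo} {Riga} {Seoul} {Tokyo}
Cairo—Riga (12): add. Components now {Cairo,Oslo,Riga} {Seoul} {Tokyo}
Cairo—Tokyo (12): add. Components now {Cairo,Oslo,Riga,Tokyo} {Seoul}
Oslo—Seoul (12): add. Components now {Cairo,Oslo,Riga,Seoul,Tokyo}
The 2nd edge added is Cairo—Riga.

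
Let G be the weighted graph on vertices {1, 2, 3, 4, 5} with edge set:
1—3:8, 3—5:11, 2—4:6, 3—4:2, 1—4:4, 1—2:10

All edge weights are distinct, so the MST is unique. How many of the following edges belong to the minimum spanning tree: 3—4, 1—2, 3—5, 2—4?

Kruskal's algorithm — process edges by increasing weight (ties by edge label):
3—4 (2): add. Components now {1} {2} {3,4} {5}
1—4 (4): add. Components now {1,3,4} {2} {5}
2—4 (6): add. Components now {1,2,3,4} {5}
1—3 (8): skip — 1 and 3 already connected.
1—2 (10): skip — 1 and 2 already connected.
3—5 (11): add. Components now {1,2,3,4,5}
MST edge set: {3—4, 1—4, 2—4, 3—5}.
Of the listed edges, {3—4, 3—5, 2—4} are in the MST → 3.

3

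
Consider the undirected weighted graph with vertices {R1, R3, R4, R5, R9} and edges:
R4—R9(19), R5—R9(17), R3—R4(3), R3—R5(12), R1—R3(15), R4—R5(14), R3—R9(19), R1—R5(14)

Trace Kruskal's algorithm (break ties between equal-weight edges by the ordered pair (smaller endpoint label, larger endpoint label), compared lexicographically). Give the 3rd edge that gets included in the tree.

Kruskal: consider edges lightest-first.
R3—R4 (3): add — endpoints in different components.
R3—R5 (12): add — endpoints in different components.
R1—R5 (14): add — endpoints in different components.
R4—R5 (14): skip — R5 and R4 already connected.
R1—R3 (15): skip — R3 and R1 already connected.
R5—R9 (17): add — endpoints in different components.
The 3rd edge added is R1—R5.

R1-R5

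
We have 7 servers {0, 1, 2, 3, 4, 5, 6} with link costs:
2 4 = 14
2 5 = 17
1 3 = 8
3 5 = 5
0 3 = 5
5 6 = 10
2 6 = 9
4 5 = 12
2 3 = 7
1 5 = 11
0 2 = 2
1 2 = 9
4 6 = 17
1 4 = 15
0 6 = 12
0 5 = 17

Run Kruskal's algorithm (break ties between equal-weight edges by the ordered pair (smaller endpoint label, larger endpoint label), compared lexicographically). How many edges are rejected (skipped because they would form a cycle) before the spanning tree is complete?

5

Sort edges by weight, then run Kruskal:
0 2 (2): add — endpoints in different components.
0 3 (5): add — endpoints in different components.
3 5 (5): add — endpoints in different components.
2 3 (7): skip — 2 and 3 already connected.
1 3 (8): add — endpoints in different components.
1 2 (9): skip — 1 and 2 already connected.
2 6 (9): add — endpoints in different components.
5 6 (10): skip — 5 and 6 already connected.
1 5 (11): skip — 1 and 5 already connected.
0 6 (12): skip — 0 and 6 already connected.
4 5 (12): add — endpoints in different components.
Edges rejected before the tree was complete: 5.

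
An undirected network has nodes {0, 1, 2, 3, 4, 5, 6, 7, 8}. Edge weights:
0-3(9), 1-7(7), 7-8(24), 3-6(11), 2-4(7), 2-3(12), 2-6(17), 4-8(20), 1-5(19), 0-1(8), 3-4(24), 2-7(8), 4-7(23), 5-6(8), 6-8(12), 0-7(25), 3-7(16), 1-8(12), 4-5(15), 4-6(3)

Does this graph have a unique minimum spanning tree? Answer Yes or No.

Sort edges by weight, then run Kruskal:
4-6 (3): add — endpoints in different components.
1-7 (7): add — endpoints in different components.
2-4 (7): add — endpoints in different components.
0-1 (8): add — endpoints in different components.
2-7 (8): add — endpoints in different components.
5-6 (8): add — endpoints in different components.
0-3 (9): add — endpoints in different components.
3-6 (11): skip — 3 and 6 already connected.
1-8 (12): add — endpoints in different components.
Non-tree edge 6-8 has weight 12, equal to the heaviest edge on its tree cycle — swapping gives another MST of the same weight. Not unique.

No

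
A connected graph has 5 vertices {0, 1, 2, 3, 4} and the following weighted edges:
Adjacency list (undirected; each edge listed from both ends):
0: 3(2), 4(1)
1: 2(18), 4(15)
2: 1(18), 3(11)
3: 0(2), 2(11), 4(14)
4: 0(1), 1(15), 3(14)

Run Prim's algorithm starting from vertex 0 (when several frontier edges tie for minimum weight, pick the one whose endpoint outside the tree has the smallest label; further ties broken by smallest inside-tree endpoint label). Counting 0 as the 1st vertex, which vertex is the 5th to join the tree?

1

Prim, starting at 0.
Step 1: frontier [0-4 1, 0-3 2] → take 0-4 (1); add 4.
Step 2: frontier [0-3 2, 3-4 14, 1-4 15] → take 0-3 (2); add 3.
Step 3: frontier [2-3 11, 1-4 15] → take 2-3 (11); add 2.
Step 4: frontier [1-2 18, 1-4 15] → take 1-4 (15); add 1.
Vertex order: 0, 4, 3, 2, 1. The 5th vertex is 1.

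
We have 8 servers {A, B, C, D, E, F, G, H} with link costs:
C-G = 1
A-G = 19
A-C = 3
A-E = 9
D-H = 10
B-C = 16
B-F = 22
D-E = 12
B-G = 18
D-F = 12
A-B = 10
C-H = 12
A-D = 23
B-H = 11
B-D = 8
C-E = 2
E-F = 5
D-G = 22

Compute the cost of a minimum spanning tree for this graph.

39

Kruskal's algorithm — process edges by increasing weight (ties by edge label):
C-G (1): add — endpoints in different components.
C-E (2): add — endpoints in different components.
A-C (3): add — endpoints in different components.
E-F (5): add — endpoints in different components.
B-D (8): add — endpoints in different components.
A-E (9): skip — A and E already connected.
A-B (10): add — endpoints in different components.
D-H (10): add — endpoints in different components.
MST edges: C-G, C-E, A-C, E-F, B-D, A-B, D-H; total weight 1+2+3+5+8+10+10 = 39.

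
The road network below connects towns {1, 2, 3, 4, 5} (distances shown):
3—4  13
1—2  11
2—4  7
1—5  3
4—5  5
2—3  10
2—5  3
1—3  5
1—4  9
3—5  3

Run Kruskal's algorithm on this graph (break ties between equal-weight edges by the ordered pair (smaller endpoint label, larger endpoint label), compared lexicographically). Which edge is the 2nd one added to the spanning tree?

Sort edges by weight, then run Kruskal:
1—5 (3): add. Components now {1,5} {2} {3} {4}
2—5 (3): add. Components now {1,2,5} {3} {4}
3—5 (3): add. Components now {1,2,3,5} {4}
1—3 (5): skip — 1 and 3 already connected.
4—5 (5): add. Components now {1,2,3,4,5}
The 2nd edge added is 2—5.

2-5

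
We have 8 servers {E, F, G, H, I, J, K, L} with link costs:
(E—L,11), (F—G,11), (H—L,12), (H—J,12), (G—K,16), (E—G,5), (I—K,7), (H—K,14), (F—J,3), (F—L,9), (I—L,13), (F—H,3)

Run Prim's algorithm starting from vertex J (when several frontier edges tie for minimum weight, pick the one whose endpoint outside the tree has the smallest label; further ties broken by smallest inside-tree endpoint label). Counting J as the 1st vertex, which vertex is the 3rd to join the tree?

H

Prim, starting at J.
Step 1: cheapest edge leaving the tree is F—J (3); add F.
Step 2: cheapest edge leaving the tree is F—H (3); add H.
Step 3: cheapest edge leaving the tree is F—L (9); add L.
Step 4: cheapest edge leaving the tree is E—L (11); add E.
Step 5: cheapest edge leaving the tree is E—G (5); add G.
Step 6: cheapest edge leaving the tree is I—L (13); add I.
Step 7: cheapest edge leaving the tree is I—K (7); add K.
Vertex order: J, F, H, L, E, G, I, K. The 3rd vertex is H.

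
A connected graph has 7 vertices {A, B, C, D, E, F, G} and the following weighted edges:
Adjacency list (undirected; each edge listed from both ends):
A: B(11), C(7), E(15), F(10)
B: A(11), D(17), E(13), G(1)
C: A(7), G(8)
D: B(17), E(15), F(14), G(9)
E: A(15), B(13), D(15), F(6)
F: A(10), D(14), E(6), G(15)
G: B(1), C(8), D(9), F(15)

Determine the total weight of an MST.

Sort edges by weight, then run Kruskal:
B G (1): add — endpoints in different components.
E F (6): add — endpoints in different components.
A C (7): add — endpoints in different components.
C G (8): add — endpoints in different components.
D G (9): add — endpoints in different components.
A F (10): add — endpoints in different components.
MST edges: B G, E F, A C, C G, D G, A F; total weight 1+6+7+8+9+10 = 41.

41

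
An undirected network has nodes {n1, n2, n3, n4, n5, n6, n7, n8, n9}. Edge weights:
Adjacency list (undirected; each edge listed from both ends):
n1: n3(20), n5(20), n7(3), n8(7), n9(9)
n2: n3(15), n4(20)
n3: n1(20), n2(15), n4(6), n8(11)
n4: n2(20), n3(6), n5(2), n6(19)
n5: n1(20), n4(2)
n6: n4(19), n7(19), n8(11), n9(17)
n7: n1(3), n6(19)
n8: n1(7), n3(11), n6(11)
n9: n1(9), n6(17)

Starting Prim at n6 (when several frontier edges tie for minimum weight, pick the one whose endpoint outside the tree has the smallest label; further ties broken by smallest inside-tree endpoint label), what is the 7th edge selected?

n4-n5

Grow the tree from n6 using Prim:
Step 1: cheapest edge leaving the tree is n6–n8 (11); add n8.
Step 2: cheapest edge leaving the tree is n1–n8 (7); add n1.
Step 3: cheapest edge leaving the tree is n1–n7 (3); add n7.
Step 4: cheapest edge leaving the tree is n1–n9 (9); add n9.
Step 5: cheapest edge leaving the tree is n3–n8 (11); add n3.
Step 6: cheapest edge leaving the tree is n3–n4 (6); add n4.
Step 7: cheapest edge leaving the tree is n4–n5 (2); add n5.
Step 8: cheapest edge leaving the tree is n2–n3 (15); add n2.
The 7th edge added is n4–n5.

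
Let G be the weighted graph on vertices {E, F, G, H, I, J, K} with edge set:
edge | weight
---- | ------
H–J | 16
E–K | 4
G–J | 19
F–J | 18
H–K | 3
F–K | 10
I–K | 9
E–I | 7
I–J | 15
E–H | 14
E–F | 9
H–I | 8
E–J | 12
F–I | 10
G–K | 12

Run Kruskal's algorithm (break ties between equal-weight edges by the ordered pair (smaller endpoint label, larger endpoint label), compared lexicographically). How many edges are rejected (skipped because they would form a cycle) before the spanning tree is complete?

Kruskal's algorithm — process edges by increasing weight (ties by edge label):
H–K (3): add. Components now {E} {F} {G} {H,K} {I} {J}
E–K (4): add. Components now {E,H,K} {F} {G} {I} {J}
E–I (7): add. Components now {E,H,I,K} {F} {G} {J}
H–I (8): skip — H and I already connected.
E–F (9): add. Components now {E,F,H,I,K} {G} {J}
I–K (9): skip — I and K already connected.
F–I (10): skip — F and I already connected.
F–K (10): skip — F and K already connected.
E–J (12): add. Components now {E,F,H,I,J,K} {G}
G–K (12): add. Components now {E,F,G,H,I,J,K}
Edges rejected before the tree was complete: 4.

4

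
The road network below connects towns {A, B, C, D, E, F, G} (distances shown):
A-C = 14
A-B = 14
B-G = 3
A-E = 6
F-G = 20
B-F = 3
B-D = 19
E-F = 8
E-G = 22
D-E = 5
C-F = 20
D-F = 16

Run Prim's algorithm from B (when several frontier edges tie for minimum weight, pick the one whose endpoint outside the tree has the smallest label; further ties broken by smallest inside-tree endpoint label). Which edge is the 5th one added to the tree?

A-E

Prim's algorithm from B:
Step 1: cheapest edge leaving the tree is B-F (3); add F.
Step 2: cheapest edge leaving the tree is B-G (3); add G.
Step 3: cheapest edge leaving the tree is E-F (8); add E.
Step 4: cheapest edge leaving the tree is D-E (5); add D.
Step 5: cheapest edge leaving the tree is A-E (6); add A.
Step 6: cheapest edge leaving the tree is A-C (14); add C.
The 5th edge added is A-E.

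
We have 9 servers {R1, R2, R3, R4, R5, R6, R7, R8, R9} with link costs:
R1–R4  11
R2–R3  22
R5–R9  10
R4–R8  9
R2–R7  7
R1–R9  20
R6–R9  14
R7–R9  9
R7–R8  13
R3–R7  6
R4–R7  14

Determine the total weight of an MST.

Sort edges by weight, then run Kruskal:
R3–R7 (6): add — endpoints in different components.
R2–R7 (7): add — endpoints in different components.
R4–R8 (9): add — endpoints in different components.
R7–R9 (9): add — endpoints in different components.
R5–R9 (10): add — endpoints in different components.
R1–R4 (11): add — endpoints in different components.
R7–R8 (13): add — endpoints in different components.
R4–R7 (14): skip — R4 and R7 already connected.
R6–R9 (14): add — endpoints in different components.
MST edges: R3–R7, R2–R7, R4–R8, R7–R9, R5–R9, R1–R4, R7–R8, R6–R9; total weight 6+7+9+9+10+11+13+14 = 79.

79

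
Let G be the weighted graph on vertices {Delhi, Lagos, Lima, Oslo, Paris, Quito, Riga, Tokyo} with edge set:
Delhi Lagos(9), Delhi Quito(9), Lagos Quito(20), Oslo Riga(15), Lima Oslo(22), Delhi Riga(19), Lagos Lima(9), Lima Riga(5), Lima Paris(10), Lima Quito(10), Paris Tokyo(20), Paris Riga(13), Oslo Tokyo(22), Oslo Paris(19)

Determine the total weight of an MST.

77

Prim's algorithm from Lima:
Step 1: cheapest edge leaving the tree is Lima Riga (5); add Riga.
Step 2: cheapest edge leaving the tree is Lagos Lima (9); add Lagos.
Step 3: cheapest edge leaving the tree is Delhi Lagos (9); add Delhi.
Step 4: cheapest edge leaving the tree is Delhi Quito (9); add Quito.
Step 5: cheapest edge leaving the tree is Lima Paris (10); add Paris.
Step 6: cheapest edge leaving the tree is Oslo Riga (15); add Oslo.
Step 7: cheapest edge leaving the tree is Paris Tokyo (20); add Tokyo.
MST edges: Lima Riga, Lagos Lima, Delhi Lagos, Delhi Quito, Lima Paris, Oslo Riga, Paris Tokyo; total weight 5+9+9+9+10+15+20 = 77.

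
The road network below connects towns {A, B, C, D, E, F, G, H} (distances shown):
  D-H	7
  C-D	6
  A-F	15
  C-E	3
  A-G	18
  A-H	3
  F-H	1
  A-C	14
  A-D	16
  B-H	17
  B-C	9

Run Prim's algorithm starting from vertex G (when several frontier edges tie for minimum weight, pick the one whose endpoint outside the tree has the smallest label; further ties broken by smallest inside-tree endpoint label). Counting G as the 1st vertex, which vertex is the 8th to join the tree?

Grow the tree from G using Prim:
Step 1: cheapest edge leaving the tree is A-G (18); add A.
Step 2: cheapest edge leaving the tree is A-H (3); add H.
Step 3: cheapest edge leaving the tree is F-H (1); add F.
Step 4: cheapest edge leaving the tree is D-H (7); add D.
Step 5: cheapest edge leaving the tree is C-D (6); add C.
Step 6: cheapest edge leaving the tree is C-E (3); add E.
Step 7: cheapest edge leaving the tree is B-C (9); add B.
Vertex order: G, A, H, F, D, C, E, B. The 8th vertex is B.

B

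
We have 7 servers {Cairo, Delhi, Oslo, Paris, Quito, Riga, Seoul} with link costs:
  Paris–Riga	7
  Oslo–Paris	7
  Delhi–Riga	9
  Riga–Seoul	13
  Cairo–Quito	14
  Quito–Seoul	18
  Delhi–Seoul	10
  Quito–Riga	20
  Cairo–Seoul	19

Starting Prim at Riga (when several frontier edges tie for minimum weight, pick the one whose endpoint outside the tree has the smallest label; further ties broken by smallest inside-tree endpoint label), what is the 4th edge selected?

Prim, starting at Riga.
Step 1: frontier [Paris–Riga 7, Delhi–Riga 9, Riga–Seoul 13, Quito–Riga 20] → take Paris–Riga (7); add Paris.
Step 2: frontier [Oslo–Paris 7, Delhi–Riga 9, Riga–Seoul 13, Quito–Riga 20] → take Oslo–Paris (7); add Oslo.
Step 3: frontier [Delhi–Riga 9, Riga–Seoul 13, Quito–Riga 20] → take Delhi–Riga (9); add Delhi.
Step 4: frontier [Delhi–Seoul 10, Riga–Seoul 13, Quito–Riga 20] → take Delhi–Seoul (10); add Seoul.
Step 5: frontier [Quito–Riga 20, Quito–Seoul 18, Cairo–Seoul 19] → take Quito–Seoul (18); add Quito.
Step 6: frontier [Cairo–Quito 14, Cairo–Seoul 19] → take Cairo–Quito (14); add Cairo.
The 4th edge added is Delhi–Seoul.

Delhi-Seoul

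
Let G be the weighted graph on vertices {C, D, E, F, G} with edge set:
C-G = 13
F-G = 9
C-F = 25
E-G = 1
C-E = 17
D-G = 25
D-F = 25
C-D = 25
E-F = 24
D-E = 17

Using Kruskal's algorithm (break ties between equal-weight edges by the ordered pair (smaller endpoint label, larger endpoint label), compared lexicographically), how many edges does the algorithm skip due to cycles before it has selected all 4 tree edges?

Kruskal's algorithm — process edges by increasing weight (ties by edge label):
E-G (1): add — endpoints in different components.
F-G (9): add — endpoints in different components.
C-G (13): add — endpoints in different components.
C-E (17): skip — C and E already connected.
D-E (17): add — endpoints in different components.
Edges rejected before the tree was complete: 1.

1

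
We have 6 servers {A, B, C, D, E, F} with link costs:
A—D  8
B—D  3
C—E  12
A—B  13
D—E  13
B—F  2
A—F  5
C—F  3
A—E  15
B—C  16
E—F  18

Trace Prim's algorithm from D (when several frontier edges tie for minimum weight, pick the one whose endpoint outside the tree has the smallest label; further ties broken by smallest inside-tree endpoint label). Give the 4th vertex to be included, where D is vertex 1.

Prim's algorithm from D:
Step 1: frontier [B—D 3, A—D 8, D—E 13] → take B—D (3); add B.
Step 2: frontier [B—F 2, A—B 13, B—C 16, A—D 8, D—E 13] → take B—F (2); add F.
Step 3: frontier [A—B 13, B—C 16, A—D 8, D—E 13, C—F 3, A—F 5, E—F 18] → take C—F (3); add C.
Step 4: frontier [A—B 13, C—E 12, A—D 8, D—E 13, A—F 5, E—F 18] → take A—F (5); add A.
Step 5: frontier [A—E 15, C—E 12, D—E 13, E—F 18] → take C—E (12); add E.
Vertex order: D, B, F, C, A, E. The 4th vertex is C.

C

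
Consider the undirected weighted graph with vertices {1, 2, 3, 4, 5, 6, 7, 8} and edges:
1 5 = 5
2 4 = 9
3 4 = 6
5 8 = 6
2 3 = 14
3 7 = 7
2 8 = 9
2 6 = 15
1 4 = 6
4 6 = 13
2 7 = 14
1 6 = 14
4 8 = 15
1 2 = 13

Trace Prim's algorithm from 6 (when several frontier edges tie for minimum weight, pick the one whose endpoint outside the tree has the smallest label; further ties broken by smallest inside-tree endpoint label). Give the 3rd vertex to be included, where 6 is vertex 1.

1

Grow the tree from 6 using Prim:
Step 1: cheapest edge leaving the tree is 4 6 (13); add 4.
Step 2: cheapest edge leaving the tree is 1 4 (6); add 1.
Step 3: cheapest edge leaving the tree is 1 5 (5); add 5.
Step 4: cheapest edge leaving the tree is 3 4 (6); add 3.
Step 5: cheapest edge leaving the tree is 5 8 (6); add 8.
Step 6: cheapest edge leaving the tree is 3 7 (7); add 7.
Step 7: cheapest edge leaving the tree is 2 4 (9); add 2.
Vertex order: 6, 4, 1, 5, 3, 8, 7, 2. The 3rd vertex is 1.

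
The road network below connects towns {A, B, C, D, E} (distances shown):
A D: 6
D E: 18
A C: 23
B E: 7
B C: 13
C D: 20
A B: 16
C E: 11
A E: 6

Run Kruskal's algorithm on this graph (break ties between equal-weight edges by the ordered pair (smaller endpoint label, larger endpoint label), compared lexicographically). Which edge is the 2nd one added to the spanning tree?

Kruskal's algorithm — process edges by increasing weight (ties by edge label):
A D (6): add. Components now {A,D} {B} {C} {E}
A E (6): add. Components now {A,D,E} {B} {C}
B E (7): add. Components now {A,B,D,E} {C}
C E (11): add. Components now {A,B,C,D,E}
The 2nd edge added is A E.

A-E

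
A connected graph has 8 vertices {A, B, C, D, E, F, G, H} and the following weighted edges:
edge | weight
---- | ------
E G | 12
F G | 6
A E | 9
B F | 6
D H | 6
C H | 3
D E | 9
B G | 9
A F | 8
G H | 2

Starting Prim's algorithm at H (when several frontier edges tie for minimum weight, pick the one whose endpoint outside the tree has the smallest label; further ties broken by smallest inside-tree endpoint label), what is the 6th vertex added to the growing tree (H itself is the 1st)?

B

Prim's algorithm from H:
Step 1: frontier [G H 2, C H 3, D H 6] → take G H (2); add G.
Step 2: frontier [F G 6, B G 9, E G 12, C H 3, D H 6] → take C H (3); add C.
Step 3: frontier [F G 6, B G 9, E G 12, D H 6] → take D H (6); add D.
Step 4: frontier [D E 9, F G 6, B G 9, E G 12] → take F G (6); add F.
Step 5: frontier [D E 9, B F 6, A F 8, B G 9, E G 12] → take B F (6); add B.
Step 6: frontier [D E 9, A F 8, E G 12] → take A F (8); add A.
Step 7: frontier [A E 9, D E 9, E G 12] → take A E (9); add E.
Vertex order: H, G, C, D, F, B, A, E. The 6th vertex is B.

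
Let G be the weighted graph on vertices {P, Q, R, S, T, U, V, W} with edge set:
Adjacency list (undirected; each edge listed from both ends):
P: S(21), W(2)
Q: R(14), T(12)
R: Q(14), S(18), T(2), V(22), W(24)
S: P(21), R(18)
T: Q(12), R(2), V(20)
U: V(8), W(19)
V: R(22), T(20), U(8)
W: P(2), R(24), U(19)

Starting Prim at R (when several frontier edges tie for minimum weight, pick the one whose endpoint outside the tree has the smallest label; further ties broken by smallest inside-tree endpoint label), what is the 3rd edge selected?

R-S

Grow the tree from R using Prim:
Step 1: frontier [R T 2, Q R 14, R S 18, R V 22, R W 24] → take R T (2); add T.
Step 2: frontier [Q R 14, R S 18, R V 22, R W 24, Q T 12, T V 20] → take Q T (12); add Q.
Step 3: frontier [R S 18, R V 22, R W 24, T V 20] → take R S (18); add S.
Step 4: frontier [R V 22, R W 24, P S 21, T V 20] → take T V (20); add V.
Step 5: frontier [R W 24, P S 21, U V 8] → take U V (8); add U.
Step 6: frontier [R W 24, P S 21, U W 19] → take U W (19); add W.
Step 7: frontier [P S 21, P W 2] → take P W (2); add P.
The 3rd edge added is R S.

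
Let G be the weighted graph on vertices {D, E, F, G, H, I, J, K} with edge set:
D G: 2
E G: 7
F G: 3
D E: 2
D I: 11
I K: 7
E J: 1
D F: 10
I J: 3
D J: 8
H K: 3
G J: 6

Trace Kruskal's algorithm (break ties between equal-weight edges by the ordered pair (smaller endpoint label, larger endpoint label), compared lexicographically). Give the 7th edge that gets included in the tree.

I-K

Kruskal's algorithm — process edges by increasing weight (ties by edge label):
E J (1): add — endpoints in different components.
D E (2): add — endpoints in different components.
D G (2): add — endpoints in different components.
F G (3): add — endpoints in different components.
H K (3): add — endpoints in different components.
I J (3): add — endpoints in different components.
G J (6): skip — G and J already connected.
E G (7): skip — E and G already connected.
I K (7): add — endpoints in different components.
The 7th edge added is I K.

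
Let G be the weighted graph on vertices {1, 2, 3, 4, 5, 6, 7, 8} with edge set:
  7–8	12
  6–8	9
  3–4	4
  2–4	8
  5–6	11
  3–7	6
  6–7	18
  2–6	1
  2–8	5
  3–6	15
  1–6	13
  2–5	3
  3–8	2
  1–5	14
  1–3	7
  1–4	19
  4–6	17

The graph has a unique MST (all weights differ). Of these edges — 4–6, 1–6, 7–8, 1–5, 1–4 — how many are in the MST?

Kruskal: consider edges lightest-first.
2–6 (1): add — endpoints in different components.
3–8 (2): add — endpoints in different components.
2–5 (3): add — endpoints in different components.
3–4 (4): add — endpoints in different components.
2–8 (5): add — endpoints in different components.
3–7 (6): add — endpoints in different components.
1–3 (7): add — endpoints in different components.
MST edge set: {2–6, 3–8, 2–5, 3–4, 2–8, 3–7, 1–3}.
Of the listed edges, {} are in the MST → 0.

0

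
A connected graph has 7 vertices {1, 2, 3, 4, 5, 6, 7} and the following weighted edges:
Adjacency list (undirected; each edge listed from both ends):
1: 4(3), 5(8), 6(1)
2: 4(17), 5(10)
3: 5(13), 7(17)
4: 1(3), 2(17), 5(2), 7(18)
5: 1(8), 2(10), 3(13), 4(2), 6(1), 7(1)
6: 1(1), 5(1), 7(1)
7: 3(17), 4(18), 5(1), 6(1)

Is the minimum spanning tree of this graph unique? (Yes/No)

Sort edges by weight, then run Kruskal:
1 6 (1): add. Components now {1,6} {2} {3} {4} {5} {7}
5 6 (1): add. Components now {1,5,6} {2} {3} {4} {7}
5 7 (1): add. Components now {1,5,6,7} {2} {3} {4}
6 7 (1): skip — 6 and 7 already connected.
4 5 (2): add. Components now {1,4,5,6,7} {2} {3}
1 4 (3): skip — 1 and 4 already connected.
1 5 (8): skip — 1 and 5 already connected.
2 5 (10): add. Components now {1,2,4,5,6,7} {3}
3 5 (13): add. Components now {1,2,3,4,5,6,7}
Non-tree edge 6 7 has weight 1, equal to the heaviest edge on its tree cycle — swapping gives another MST of the same weight. Not unique.

No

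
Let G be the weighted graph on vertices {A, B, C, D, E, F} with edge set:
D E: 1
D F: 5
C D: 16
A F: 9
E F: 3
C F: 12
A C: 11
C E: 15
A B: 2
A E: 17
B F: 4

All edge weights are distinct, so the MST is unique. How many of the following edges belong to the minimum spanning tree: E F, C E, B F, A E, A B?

Kruskal: consider edges lightest-first.
D E (1): add — endpoints in different components.
A B (2): add — endpoints in different components.
E F (3): add — endpoints in different components.
B F (4): add — endpoints in different components.
D F (5): skip — D and F already connected.
A F (9): skip — A and F already connected.
A C (11): add — endpoints in different components.
MST edge set: {D E, A B, E F, B F, A C}.
Of the listed edges, {E F, B F, A B} are in the MST → 3.

3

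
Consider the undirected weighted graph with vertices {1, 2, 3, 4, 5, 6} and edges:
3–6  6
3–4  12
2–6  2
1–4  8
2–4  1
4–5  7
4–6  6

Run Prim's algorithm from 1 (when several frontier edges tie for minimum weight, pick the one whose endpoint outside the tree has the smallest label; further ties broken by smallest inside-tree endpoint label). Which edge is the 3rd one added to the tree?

2-6

Grow the tree from 1 using Prim:
Step 1: cheapest edge leaving the tree is 1–4 (8); add 4.
Step 2: cheapest edge leaving the tree is 2–4 (1); add 2.
Step 3: cheapest edge leaving the tree is 2–6 (2); add 6.
Step 4: cheapest edge leaving the tree is 3–6 (6); add 3.
Step 5: cheapest edge leaving the tree is 4–5 (7); add 5.
The 3rd edge added is 2–6.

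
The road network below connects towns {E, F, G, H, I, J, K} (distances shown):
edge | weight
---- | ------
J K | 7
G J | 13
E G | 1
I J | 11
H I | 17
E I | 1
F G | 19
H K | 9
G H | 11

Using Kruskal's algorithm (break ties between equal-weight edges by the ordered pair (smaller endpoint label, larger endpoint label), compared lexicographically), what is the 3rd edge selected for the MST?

Kruskal's algorithm — process edges by increasing weight (ties by edge label):
E G (1): add — endpoints in different components.
E I (1): add — endpoints in different components.
J K (7): add — endpoints in different components.
H K (9): add — endpoints in different components.
G H (11): add — endpoints in different components.
I J (11): skip — I and J already connected.
G J (13): skip — G and J already connected.
H I (17): skip — H and I already connected.
F G (19): add — endpoints in different components.
The 3rd edge added is J K.

J-K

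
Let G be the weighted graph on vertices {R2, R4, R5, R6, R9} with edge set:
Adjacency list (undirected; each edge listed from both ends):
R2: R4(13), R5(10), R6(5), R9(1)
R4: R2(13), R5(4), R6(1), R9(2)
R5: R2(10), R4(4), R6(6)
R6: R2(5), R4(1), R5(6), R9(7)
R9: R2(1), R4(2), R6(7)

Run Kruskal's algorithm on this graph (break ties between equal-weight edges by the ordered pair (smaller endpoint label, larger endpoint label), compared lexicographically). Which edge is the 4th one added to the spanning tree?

Kruskal: consider edges lightest-first.
R2-R9 (1): add — endpoints in different components.
R4-R6 (1): add — endpoints in different components.
R4-R9 (2): add — endpoints in different components.
R4-R5 (4): add — endpoints in different components.
The 4th edge added is R4-R5.

R4-R5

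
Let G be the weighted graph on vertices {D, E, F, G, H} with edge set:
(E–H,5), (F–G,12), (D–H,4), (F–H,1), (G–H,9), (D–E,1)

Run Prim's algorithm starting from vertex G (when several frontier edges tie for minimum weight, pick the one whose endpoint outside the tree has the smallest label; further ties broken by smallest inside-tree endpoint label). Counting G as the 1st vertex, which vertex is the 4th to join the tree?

Prim, starting at G.
Step 1: cheapest edge leaving the tree is G–H (9); add H.
Step 2: cheapest edge leaving the tree is F–H (1); add F.
Step 3: cheapest edge leaving the tree is D–H (4); add D.
Step 4: cheapest edge leaving the tree is D–E (1); add E.
Vertex order: G, H, F, D, E. The 4th vertex is D.

D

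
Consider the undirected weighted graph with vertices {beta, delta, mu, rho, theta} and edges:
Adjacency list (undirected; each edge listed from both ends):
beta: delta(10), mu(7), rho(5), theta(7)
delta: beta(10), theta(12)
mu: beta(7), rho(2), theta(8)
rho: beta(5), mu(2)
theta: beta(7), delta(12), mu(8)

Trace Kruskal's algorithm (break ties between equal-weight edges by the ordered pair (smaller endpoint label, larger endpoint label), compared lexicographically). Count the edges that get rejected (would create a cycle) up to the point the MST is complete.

2

Sort edges by weight, then run Kruskal:
mu rho (2): add — endpoints in different components.
beta rho (5): add — endpoints in different components.
beta mu (7): skip — beta and mu already connected.
beta theta (7): add — endpoints in different components.
mu theta (8): skip — mu and theta already connected.
beta delta (10): add — endpoints in different components.
Edges rejected before the tree was complete: 2.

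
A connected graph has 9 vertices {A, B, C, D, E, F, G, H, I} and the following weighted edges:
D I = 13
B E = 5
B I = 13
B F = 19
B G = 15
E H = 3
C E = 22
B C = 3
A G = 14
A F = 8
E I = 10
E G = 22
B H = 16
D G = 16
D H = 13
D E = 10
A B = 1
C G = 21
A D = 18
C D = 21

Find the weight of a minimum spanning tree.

54

Kruskal: consider edges lightest-first.
A B (1): add — endpoints in different components.
B C (3): add — endpoints in different components.
E H (3): add — endpoints in different components.
B E (5): add — endpoints in different components.
A F (8): add — endpoints in different components.
D E (10): add — endpoints in different components.
E I (10): add — endpoints in different components.
B I (13): skip — B and I already connected.
D H (13): skip — D and H already connected.
D I (13): skip — D and I already connected.
A G (14): add — endpoints in different components.
MST edges: A B, B C, E H, B E, A F, D E, E I, A G; total weight 1+3+3+5+8+10+10+14 = 54.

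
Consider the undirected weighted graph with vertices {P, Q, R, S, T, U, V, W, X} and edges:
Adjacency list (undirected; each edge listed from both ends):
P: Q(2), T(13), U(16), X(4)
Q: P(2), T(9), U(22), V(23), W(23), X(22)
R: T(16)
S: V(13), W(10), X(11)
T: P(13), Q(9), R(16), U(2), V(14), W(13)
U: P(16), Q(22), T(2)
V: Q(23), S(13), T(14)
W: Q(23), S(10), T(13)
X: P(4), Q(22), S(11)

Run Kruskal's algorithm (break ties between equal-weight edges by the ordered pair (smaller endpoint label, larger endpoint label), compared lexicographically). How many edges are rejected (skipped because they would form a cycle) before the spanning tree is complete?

4

Sort edges by weight, then run Kruskal:
P Q (2): add — endpoints in different components.
T U (2): add — endpoints in different components.
P X (4): add — endpoints in different components.
Q T (9): add — endpoints in different components.
S W (10): add — endpoints in different components.
S X (11): add — endpoints in different components.
P T (13): skip — P and T already connected.
S V (13): add — endpoints in different components.
T W (13): skip — T and W already connected.
T V (14): skip — V and T already connected.
P U (16): skip — U and P already connected.
R T (16): add — endpoints in different components.
Edges rejected before the tree was complete: 4.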